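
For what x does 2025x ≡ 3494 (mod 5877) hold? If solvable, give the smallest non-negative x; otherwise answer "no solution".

no solution

gcd(2025, 5877):
5877 = 2·2025 + 1827
2025 = 1·1827 + 198
1827 = 9·198 + 45
198 = 4·45 + 18
45 = 2·18 + 9
18 = 2·9 + 0
gcd = 9, but 9 ∤ 3494, so the congruence has no solution.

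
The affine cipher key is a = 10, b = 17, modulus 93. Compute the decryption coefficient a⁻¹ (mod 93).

28

Apply the Euclidean algorithm to 93 and 10:
93 = 9×10 + 3
10 = 3×3 + 1
3 = 3×1 + 0
The gcd is 1. Working backward:
1 = 10 − 3·3
1 = −3·93 + 28·10
So 10·28 ≡ 1 (mod 93).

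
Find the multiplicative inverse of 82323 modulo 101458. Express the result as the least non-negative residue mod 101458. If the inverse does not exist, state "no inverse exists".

gcd(101458, 82323) by repeated division:
101458 = 1×82323 + 19135
82323 = 4×19135 + 5783
19135 = 3×5783 + 1786
5783 = 3×1786 + 425
1786 = 4×425 + 86
425 = 4×86 + 81
86 = 1×81 + 5
81 = 16×5 + 1
5 = 5×1 + 0
gcd = 1, so the inverse exists. Back-substitute:
1 = 81 − 16·5
1 = −16·86 + 17·81
1 = 17·425 − 84·86
1 = −84·1786 + 353·425
1 = 353·5783 − 1143·1786
1 = −1143·19135 + 3782·5783
1 = 3782·82323 − 16271·19135
1 = −16271·101458 + 20053·82323
So 82323·20053 ≡ 1 (mod 101458).

20053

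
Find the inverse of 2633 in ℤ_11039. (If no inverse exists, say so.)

2591

Extended Euclidean algorithm:
11039 = 4·2633 + 507
2633 = 5·507 + 98
507 = 5·98 + 17
98 = 5·17 + 13
17 = 1·13 + 4
13 = 3·4 + 1
4 = 4·1 + 0
gcd = 1, so the inverse exists. Back-substitute:
1 = 13 − 3·4
1 = −3·17 + 4·13
1 = 4·98 − 23·17
1 = −23·507 + 119·98
1 = 119·2633 − 618·507
1 = −618·11039 + 2591·2633
So 2633·2591 ≡ 1 (mod 11039).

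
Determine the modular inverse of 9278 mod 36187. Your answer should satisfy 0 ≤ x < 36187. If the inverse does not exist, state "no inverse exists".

gcd(36187, 9278) by repeated division:
36187 = 3×9278 + 8353
9278 = 1×8353 + 925
8353 = 9×925 + 28
925 = 33×28 + 1
28 = 28×1 + 0
gcd = 1, so the inverse exists. Back-substitute:
1 = 925 − 33·28
1 = −33·8353 + 298·925
1 = 298·9278 − 331·8353
1 = −331·36187 + 1291·9278
So 9278·1291 ≡ 1 (mod 36187).

1291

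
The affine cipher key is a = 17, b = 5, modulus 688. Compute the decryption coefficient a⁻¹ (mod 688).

81

Apply the Euclidean algorithm to 688 and 17:
688 = 40×17 + 8
17 = 2×8 + 1
8 = 8×1 + 0
The gcd is 1. Working backward:
1 = 17 − 2·8
1 = −2·688 + 81·17
So 17·81 ≡ 1 (mod 688).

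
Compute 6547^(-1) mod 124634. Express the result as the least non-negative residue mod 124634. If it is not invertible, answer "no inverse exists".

Apply the Euclidean algorithm to 124634 and 6547:
124634 = 19·6547 + 241
6547 = 27·241 + 40
241 = 6·40 + 1
40 = 40·1 + 0
gcd = 1, so the inverse exists. Back-substitute:
1 = 241 − 6·40
1 = −6·6547 + 163·241
1 = 163·124634 − 3103·6547
So 6547·(-3103) ≡ 1 (mod 124634), and -3103 ≡ 121531 (mod 124634).

121531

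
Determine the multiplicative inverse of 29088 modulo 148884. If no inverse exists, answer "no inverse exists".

Compute gcd(29088, 148884):
148884 = 5·29088 + 3444
29088 = 8·3444 + 1536
3444 = 2·1536 + 372
1536 = 4·372 + 48
372 = 7·48 + 36
48 = 1·36 + 12
36 = 3·12 + 0
Since gcd = 12 > 1, 29088 is not a unit mod 148884.

no inverse exists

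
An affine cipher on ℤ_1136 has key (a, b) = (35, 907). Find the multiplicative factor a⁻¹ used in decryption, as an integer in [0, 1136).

779

gcd(1136, 35) by repeated division:
1136 = 32×35 + 16
35 = 2×16 + 3
16 = 5×3 + 1
3 = 3×1 + 0
Since gcd(35, 1136) = 1, back-substitute to write 1 as a combination:
1 = 16 − 5·3
1 = −5·35 + 11·16
1 = 11·1136 − 357·35
Hence 35⁻¹ ≡ -357 ≡ 779 (mod 1136).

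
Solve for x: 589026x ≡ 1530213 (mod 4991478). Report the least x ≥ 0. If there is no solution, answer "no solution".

gcd(589026, 4991478):
4991478 = 8×589026 + 279270
589026 = 2×279270 + 30486
279270 = 9×30486 + 4896
30486 = 6×4896 + 1110
4896 = 4×1110 + 456
1110 = 2×456 + 198
456 = 2×198 + 60
198 = 3×60 + 18
60 = 3×18 + 6
18 = 3×6 + 0
gcd = 6, but 6 ∤ 1530213, so the congruence has no solution.

no solution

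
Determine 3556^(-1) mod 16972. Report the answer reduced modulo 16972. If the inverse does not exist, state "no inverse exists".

Euclidean algorithm on 16972, 3556:
16972 = 4*3556 + 2748
3556 = 1*2748 + 808
2748 = 3*808 + 324
808 = 2*324 + 160
324 = 2*160 + 4
160 = 40*4 + 0
gcd(3556, 16972) = 4 ≠ 1, so 3556 has no multiplicative inverse modulo 16972.

no inverse exists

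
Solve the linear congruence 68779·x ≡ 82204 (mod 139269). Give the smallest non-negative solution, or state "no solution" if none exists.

First find gcd(68779, 139269):
139269 = 2·68779 + 1711
68779 = 40·1711 + 339
1711 = 5·339 + 16
339 = 21·16 + 3
16 = 5·3 + 1
3 = 3·1 + 0
gcd = 1, so a unique solution mod 139269 exists.
Back-substitute for the Bézout coefficients:
1 = 16 − 5·3
1 = −5·339 + 106·16
1 = 106·1711 − 535·339
1 = −535·68779 + 21506·1711
1 = 21506·139269 − 43547·68779
So 68779·(-43547) ≡ 1 (mod 139269), giving 68779⁻¹ ≡ 95722.
x ≡ 68779⁻¹·82204 ≡ 95722·82204 ≡ 32788 (mod 139269).

32788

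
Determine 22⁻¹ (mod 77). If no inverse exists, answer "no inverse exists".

no inverse exists

Compute gcd(22, 77):
77 = 3·22 + 11
22 = 2·11 + 0
Since gcd = 11 > 1, 22 is not a unit mod 77.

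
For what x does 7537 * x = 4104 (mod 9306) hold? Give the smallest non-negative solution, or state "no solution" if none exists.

First find gcd(7537, 9306):
9306 = 1×7537 + 1769
7537 = 4×1769 + 461
1769 = 3×461 + 386
461 = 1×386 + 75
386 = 5×75 + 11
75 = 6×11 + 9
11 = 1×9 + 2
9 = 4×2 + 1
2 = 2×1 + 0
gcd = 1, so a unique solution mod 9306 exists.
Back-substitute for the Bézout coefficients:
1 = 9 − 4·2
1 = −4·11 + 5·9
1 = 5·75 − 34·11
1 = −34·386 + 175·75
1 = 175·461 − 209·386
1 = −209·1769 + 802·461
1 = 802·7537 − 3417·1769
1 = −3417·9306 + 4219·7537
So 7537·(4219) ≡ 1 (mod 9306), giving 7537⁻¹ ≡ 4219.
x ≡ 7537⁻¹·4104 ≡ 4219·4104 ≡ 5616 (mod 9306).

5616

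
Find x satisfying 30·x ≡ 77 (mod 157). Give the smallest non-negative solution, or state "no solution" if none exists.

First find gcd(30, 157):
157 = 5·30 + 7
30 = 4·7 + 2
7 = 3·2 + 1
2 = 2·1 + 0
gcd = 1, so a unique solution mod 157 exists.
Back-substitute for the Bézout coefficients:
1 = 7 − 3·2
1 = −3·30 + 13·7
1 = 13·157 − 68·30
So 30·(-68) ≡ 1 (mod 157), giving 30⁻¹ ≡ 89.
x ≡ 30⁻¹·77 ≡ 89·77 ≡ 102 (mod 157).

102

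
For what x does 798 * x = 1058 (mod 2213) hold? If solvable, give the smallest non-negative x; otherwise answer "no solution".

First find gcd(798, 2213):
2213 = 2·798 + 617
798 = 1·617 + 181
617 = 3·181 + 74
181 = 2·74 + 33
74 = 2·33 + 8
33 = 4·8 + 1
8 = 8·1 + 0
gcd = 1, so a unique solution mod 2213 exists.
Back-substitute for the Bézout coefficients:
1 = 33 − 4·8
1 = −4·74 + 9·33
1 = 9·181 − 22·74
1 = −22·617 + 75·181
1 = 75·798 − 97·617
1 = −97·2213 + 269·798
So 798·(269) ≡ 1 (mod 2213), giving 798⁻¹ ≡ 269.
x ≡ 798⁻¹·1058 ≡ 269·1058 ≡ 1338 (mod 2213).

1338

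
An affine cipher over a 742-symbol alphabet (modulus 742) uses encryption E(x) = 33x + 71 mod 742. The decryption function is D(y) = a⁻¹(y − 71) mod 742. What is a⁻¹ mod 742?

gcd(742, 33) by repeated division:
742 = 22*33 + 16
33 = 2*16 + 1
16 = 16*1 + 0
gcd = 1, so the inverse exists. Back-substitute:
1 = 33 − 2·16
1 = −2·742 + 45·33
So 33·45 ≡ 1 (mod 742).

45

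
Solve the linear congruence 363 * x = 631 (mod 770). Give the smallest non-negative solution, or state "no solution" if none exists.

no solution

gcd(363, 770):
770 = 2×363 + 44
363 = 8×44 + 11
44 = 4×11 + 0
gcd = 11, but 11 ∤ 631, so the congruence has no solution.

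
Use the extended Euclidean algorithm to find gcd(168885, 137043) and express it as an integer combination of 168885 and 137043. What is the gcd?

Repeated division:
168885 = 1·137043 + 31842
137043 = 4·31842 + 9675
31842 = 3·9675 + 2817
9675 = 3·2817 + 1224
2817 = 2·1224 + 369
1224 = 3·369 + 117
369 = 3·117 + 18
117 = 6·18 + 9
18 = 2·9 + 0
gcd(168885, 137043) = 9.
Express as a combination:
9 = 117 − 6·18
9 = −6·369 + 19·117
9 = 19·1224 − 63·369
9 = −63·2817 + 145·1224
9 = 145·9675 − 498·2817
9 = −498·31842 + 1639·9675
9 = 1639·137043 − 7054·31842
9 = −7054·168885 + 8693·137043
So 9 = (-7054)·168885 + (8693)·137043.

9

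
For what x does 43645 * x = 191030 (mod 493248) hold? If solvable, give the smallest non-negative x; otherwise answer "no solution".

First find gcd(43645, 493248):
493248 = 11×43645 + 13153
43645 = 3×13153 + 4186
13153 = 3×4186 + 595
4186 = 7×595 + 21
595 = 28×21 + 7
21 = 3×7 + 0
gcd = 7 and 7 | 191030, so solutions exist. Divide through by 7: 6235x ≡ 27290 (mod 70464).
Now find 6235⁻¹ mod 70464:
70464 = 11*6235 + 1879
6235 = 3*1879 + 598
1879 = 3*598 + 85
598 = 7*85 + 3
85 = 28*3 + 1
3 = 3*1 + 0
Back-substitute:
1 = 85 − 28·3
1 = −28·598 + 197·85
1 = 197·1879 − 619·598
1 = −619·6235 + 2054·1879
1 = 2054·70464 − 23213·6235
So 6235·(-23213) ≡ 1 (mod 70464), i.e. 6235⁻¹ ≡ 47251.
Then x ≡ 47251·27290 ≡ 59054 (mod 70464); the smallest non-negative solution is x = 59054.

59054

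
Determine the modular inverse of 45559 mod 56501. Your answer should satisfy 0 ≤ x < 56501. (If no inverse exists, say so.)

gcd(56501, 45559) by repeated division:
56501 = 1*45559 + 10942
45559 = 4*10942 + 1791
10942 = 6*1791 + 196
1791 = 9*196 + 27
196 = 7*27 + 7
27 = 3*7 + 6
7 = 1*6 + 1
6 = 6*1 + 0
Since gcd(45559, 56501) = 1, back-substitute to write 1 as a combination:
1 = 7 − 6
1 = −27 + 4·7
1 = 4·196 − 29·27
1 = −29·1791 + 265·196
1 = 265·10942 − 1619·1791
1 = −1619·45559 + 6741·10942
1 = 6741·56501 − 8360·45559
So 45559·(-8360) ≡ 1 (mod 56501), and -8360 ≡ 48141 (mod 56501).

48141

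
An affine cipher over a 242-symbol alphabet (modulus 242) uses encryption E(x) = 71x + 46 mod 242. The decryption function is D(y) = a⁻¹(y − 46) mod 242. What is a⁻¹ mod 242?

75

gcd(242, 71) by repeated division:
242 = 3·71 + 29
71 = 2·29 + 13
29 = 2·13 + 3
13 = 4·3 + 1
3 = 3·1 + 0
The gcd is 1. Working backward:
1 = 13 − 4·3
1 = −4·29 + 9·13
1 = 9·71 − 22·29
1 = −22·242 + 75·71
So 71·75 ≡ 1 (mod 242).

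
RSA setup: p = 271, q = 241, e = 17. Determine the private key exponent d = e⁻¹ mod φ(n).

φ(n) = (p−1)(q−1) = 270·240 = 64800.
Need d with 17·d ≡ 1 (mod 64800). Apply the extended Euclidean algorithm:
64800 = 3811*17 + 13
17 = 1*13 + 4
13 = 3*4 + 1
4 = 4*1 + 0
Back-substitute:
1 = 13 − 3·4
1 = −3·17 + 4·13
1 = 4·64800 − 15247·17
So 17·(-15247) ≡ 1 (mod 64800), hence d ≡ -15247 ≡ 49553 (mod 64800).

49553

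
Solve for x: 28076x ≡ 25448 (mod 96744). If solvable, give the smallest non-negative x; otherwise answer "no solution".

16744

First find gcd(28076, 96744):
96744 = 3*28076 + 12516
28076 = 2*12516 + 3044
12516 = 4*3044 + 340
3044 = 8*340 + 324
340 = 1*324 + 16
324 = 20*16 + 4
16 = 4*4 + 0
gcd = 4 and 4 | 25448, so solutions exist. Divide through by 4: 7019x ≡ 6362 (mod 24186).
Now find 7019⁻¹ mod 24186:
24186 = 3·7019 + 3129
7019 = 2·3129 + 761
3129 = 4·761 + 85
761 = 8·85 + 81
85 = 1·81 + 4
81 = 20·4 + 1
4 = 4·1 + 0
Back-substitute:
1 = 81 − 20·4
1 = −20·85 + 21·81
1 = 21·761 − 188·85
1 = −188·3129 + 773·761
1 = 773·7019 − 1734·3129
1 = −1734·24186 + 5975·7019
So 7019⁻¹ ≡ 5975 (mod 24186).
Then x ≡ 5975·6362 ≡ 16744 (mod 24186); the smallest non-negative solution is x = 16744.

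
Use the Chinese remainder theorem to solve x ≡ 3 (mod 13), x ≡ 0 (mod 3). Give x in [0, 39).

3

Write x = 3 + 13·k. Then 13·k ≡ 0 − 3 ≡ 0 (mod 3).
Need 13⁻¹ mod 3. Extended Euclid on (3, 1):
3 = 3×1 + 0
13⁻¹ ≡ 1 (mod 3), so k ≡ 1·0 ≡ 0 (mod 3).
x = 3 + 13·0 = 3.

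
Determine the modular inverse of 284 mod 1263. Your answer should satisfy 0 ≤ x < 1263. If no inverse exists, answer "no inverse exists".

Apply the Euclidean algorithm to 1263 and 284:
1263 = 4*284 + 127
284 = 2*127 + 30
127 = 4*30 + 7
30 = 4*7 + 2
7 = 3*2 + 1
2 = 2*1 + 0
The gcd is 1. Working backward:
1 = 7 − 3·2
1 = −3·30 + 13·7
1 = 13·127 − 55·30
1 = −55·284 + 123·127
1 = 123·1263 − 547·284
Hence 284⁻¹ ≡ -547 ≡ 716 (mod 1263).

716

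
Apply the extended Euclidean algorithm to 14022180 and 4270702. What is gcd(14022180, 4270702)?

2

Euclidean algorithm:
14022180 = 3×4270702 + 1210074
4270702 = 3×1210074 + 640480
1210074 = 1×640480 + 569594
640480 = 1×569594 + 70886
569594 = 8×70886 + 2506
70886 = 28×2506 + 718
2506 = 3×718 + 352
718 = 2×352 + 14
352 = 25×14 + 2
14 = 7×2 + 0
gcd(14022180, 4270702) = 2.
Express as a combination:
2 = 352 − 25·14
2 = −25·718 + 51·352
2 = 51·2506 − 178·718
2 = −178·70886 + 5035·2506
2 = 5035·569594 − 40458·70886
2 = −40458·640480 + 45493·569594
2 = 45493·1210074 − 85951·640480
2 = −85951·4270702 + 303346·1210074
2 = 303346·14022180 − 995989·4270702
So 2 = (303346)·14022180 + (-995989)·4270702.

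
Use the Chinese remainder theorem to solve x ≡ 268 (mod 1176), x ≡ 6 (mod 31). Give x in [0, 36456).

Write x = 268 + 1176·k. Then 1176·k ≡ 6 − 268 ≡ 17 (mod 31).
Need 1176⁻¹ mod 31. Extended Euclid on (31, 29):
31 = 1·29 + 2
29 = 14·2 + 1
2 = 2·1 + 0
Back-substitute:
1 = 29 − 14·2
1 = −14·31 + 15·29
1176⁻¹ ≡ 15 (mod 31), so k ≡ 15·17 ≡ 7 (mod 31).
x = 268 + 1176·7 = 8500.

8500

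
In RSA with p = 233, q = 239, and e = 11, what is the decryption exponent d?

φ(n) = (p−1)(q−1) = 232·238 = 55216.
Need d with 11·d ≡ 1 (mod 55216). Apply the extended Euclidean algorithm:
55216 = 5019*11 + 7
11 = 1*7 + 4
7 = 1*4 + 3
4 = 1*3 + 1
3 = 3*1 + 0
Back-substitute:
1 = 4 − 3
1 = −7 + 2·4
1 = 2·11 − 3·7
1 = −3·55216 + 15059·11
So 11·15059 ≡ 1 (mod 55216), hence d = 15059.

15059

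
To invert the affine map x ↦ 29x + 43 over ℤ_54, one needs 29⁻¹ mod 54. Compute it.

41

gcd(54, 29) by repeated division:
54 = 1×29 + 25
29 = 1×25 + 4
25 = 6×4 + 1
4 = 4×1 + 0
The gcd is 1. Working backward:
1 = 25 − 6·4
1 = −6·29 + 7·25
1 = 7·54 − 13·29
Hence 29⁻¹ ≡ -13 ≡ 41 (mod 54).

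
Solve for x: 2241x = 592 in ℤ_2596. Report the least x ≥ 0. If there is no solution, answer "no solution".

First find gcd(2241, 2596):
2596 = 1*2241 + 355
2241 = 6*355 + 111
355 = 3*111 + 22
111 = 5*22 + 1
22 = 22*1 + 0
gcd = 1, so a unique solution mod 2596 exists.
Back-substitute for the Bézout coefficients:
1 = 111 − 5·22
1 = −5·355 + 16·111
1 = 16·2241 − 101·355
1 = −101·2596 + 117·2241
So 2241·(117) ≡ 1 (mod 2596), giving 2241⁻¹ ≡ 117.
x ≡ 2241⁻¹·592 ≡ 117·592 ≡ 1768 (mod 2596).

1768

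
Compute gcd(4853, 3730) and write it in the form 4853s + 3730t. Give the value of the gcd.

1

Apply Euclid's algorithm to 4853 and 3730:
4853 = 1*3730 + 1123
3730 = 3*1123 + 361
1123 = 3*361 + 40
361 = 9*40 + 1
40 = 40*1 + 0
gcd(4853, 3730) = 1.
Express as a combination:
1 = 361 − 9·40
1 = −9·1123 + 28·361
1 = 28·3730 − 93·1123
1 = −93·4853 + 121·3730
So 1 = (-93)·4853 + (121)·3730.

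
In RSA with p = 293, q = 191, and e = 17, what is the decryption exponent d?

φ(n) = (p−1)(q−1) = 292·190 = 55480.
Need d with 17·d ≡ 1 (mod 55480). Apply the extended Euclidean algorithm:
55480 = 3263*17 + 9
17 = 1*9 + 8
9 = 1*8 + 1
8 = 8*1 + 0
Back-substitute:
1 = 9 − 8
1 = −17 + 2·9
1 = 2·55480 − 6527·17
So 17·(-6527) ≡ 1 (mod 55480), hence d ≡ -6527 ≡ 48953 (mod 55480).

48953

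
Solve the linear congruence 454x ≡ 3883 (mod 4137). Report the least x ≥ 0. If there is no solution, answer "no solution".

856

First find gcd(454, 4137):
4137 = 9·454 + 51
454 = 8·51 + 46
51 = 1·46 + 5
46 = 9·5 + 1
5 = 5·1 + 0
gcd = 1, so a unique solution mod 4137 exists.
Back-substitute for the Bézout coefficients:
1 = 46 − 9·5
1 = −9·51 + 10·46
1 = 10·454 − 89·51
1 = −89·4137 + 811·454
So 454·(811) ≡ 1 (mod 4137), giving 454⁻¹ ≡ 811.
x ≡ 454⁻¹·3883 ≡ 811·3883 ≡ 856 (mod 4137).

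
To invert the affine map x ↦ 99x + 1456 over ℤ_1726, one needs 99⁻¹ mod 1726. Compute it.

Apply the Euclidean algorithm to 1726 and 99:
1726 = 17·99 + 43
99 = 2·43 + 13
43 = 3·13 + 4
13 = 3·4 + 1
4 = 4·1 + 0
Since gcd(99, 1726) = 1, back-substitute to write 1 as a combination:
1 = 13 − 3·4
1 = −3·43 + 10·13
1 = 10·99 − 23·43
1 = −23·1726 + 401·99
So 99·401 ≡ 1 (mod 1726).

401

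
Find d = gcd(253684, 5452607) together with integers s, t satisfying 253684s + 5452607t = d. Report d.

1

Apply Euclid's algorithm to 5452607 and 253684:
5452607 = 21×253684 + 125243
253684 = 2×125243 + 3198
125243 = 39×3198 + 521
3198 = 6×521 + 72
521 = 7×72 + 17
72 = 4×17 + 4
17 = 4×4 + 1
4 = 4×1 + 0
gcd(253684, 5452607) = 1.
Working backward:
1 = 17 − 4·4
1 = −4·72 + 17·17
1 = 17·521 − 123·72
1 = −123·3198 + 755·521
1 = 755·125243 − 29568·3198
1 = −29568·253684 + 59891·125243
1 = 59891·5452607 − 1287279·253684
So 1 = (59891)·5452607 + (-1287279)·253684.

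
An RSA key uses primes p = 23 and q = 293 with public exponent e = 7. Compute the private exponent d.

3671

φ(n) = (p−1)(q−1) = 22·292 = 6424.
Need d with 7·d ≡ 1 (mod 6424). Apply the extended Euclidean algorithm:
6424 = 917·7 + 5
7 = 1·5 + 2
5 = 2·2 + 1
2 = 2·1 + 0
Back-substitute:
1 = 5 − 2·2
1 = −2·7 + 3·5
1 = 3·6424 − 2753·7
So 7·(-2753) ≡ 1 (mod 6424), hence d ≡ -2753 ≡ 3671 (mod 6424).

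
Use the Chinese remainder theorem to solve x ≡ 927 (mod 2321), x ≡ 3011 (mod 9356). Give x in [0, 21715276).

Write x = 927 + 2321·k. Then 2321·k ≡ 3011 − 927 ≡ 2084 (mod 9356).
Need 2321⁻¹ mod 9356. Extended Euclid on (9356, 2321):
9356 = 4*2321 + 72
2321 = 32*72 + 17
72 = 4*17 + 4
17 = 4*4 + 1
4 = 4*1 + 0
Back-substitute:
1 = 17 − 4·4
1 = −4·72 + 17·17
1 = 17·2321 − 548·72
1 = −548·9356 + 2209·2321
2321⁻¹ ≡ 2209 (mod 9356), so k ≡ 2209·2084 ≡ 404 (mod 9356).
x = 927 + 2321·404 = 938611.

938611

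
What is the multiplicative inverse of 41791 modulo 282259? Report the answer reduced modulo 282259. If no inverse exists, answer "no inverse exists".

251913

Run Euclid on (282259, 41791):
282259 = 6·41791 + 31513
41791 = 1·31513 + 10278
31513 = 3·10278 + 679
10278 = 15·679 + 93
679 = 7·93 + 28
93 = 3·28 + 9
28 = 3·9 + 1
9 = 9·1 + 0
Since gcd(41791, 282259) = 1, back-substitute to write 1 as a combination:
1 = 28 − 3·9
1 = −3·93 + 10·28
1 = 10·679 − 73·93
1 = −73·10278 + 1105·679
1 = 1105·31513 − 3388·10278
1 = −3388·41791 + 4493·31513
1 = 4493·282259 − 30346·41791
Hence 41791⁻¹ ≡ -30346 ≡ 251913 (mod 282259).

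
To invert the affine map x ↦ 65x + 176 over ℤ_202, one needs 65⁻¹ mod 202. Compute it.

115

Extended Euclidean algorithm:
202 = 3×65 + 7
65 = 9×7 + 2
7 = 3×2 + 1
2 = 2×1 + 0
The gcd is 1. Working backward:
1 = 7 − 3·2
1 = −3·65 + 28·7
1 = 28·202 − 87·65
So 65·(-87) ≡ 1 (mod 202), and -87 ≡ 115 (mod 202).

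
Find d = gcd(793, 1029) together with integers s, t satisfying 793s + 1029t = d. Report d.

Apply Euclid's algorithm to 1029 and 793:
1029 = 1·793 + 236
793 = 3·236 + 85
236 = 2·85 + 66
85 = 1·66 + 19
66 = 3·19 + 9
19 = 2·9 + 1
9 = 9·1 + 0
gcd(793, 1029) = 1.
Working backward:
1 = 19 − 2·9
1 = −2·66 + 7·19
1 = 7·85 − 9·66
1 = −9·236 + 25·85
1 = 25·793 − 84·236
1 = −84·1029 + 109·793
So 1 = (-84)·1029 + (109)·793.

1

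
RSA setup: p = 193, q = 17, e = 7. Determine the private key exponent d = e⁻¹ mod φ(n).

439

φ(n) = (p−1)(q−1) = 192·16 = 3072.
Need d with 7·d ≡ 1 (mod 3072). Apply the extended Euclidean algorithm:
3072 = 438·7 + 6
7 = 1·6 + 1
6 = 6·1 + 0
Back-substitute:
1 = 7 − 6
1 = −3072 + 439·7
So 7·439 ≡ 1 (mod 3072), hence d = 439.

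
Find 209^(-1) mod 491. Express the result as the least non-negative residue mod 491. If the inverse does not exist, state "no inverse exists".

Run Euclid on (491, 209):
491 = 2·209 + 73
209 = 2·73 + 63
73 = 1·63 + 10
63 = 6·10 + 3
10 = 3·3 + 1
3 = 3·1 + 0
Since gcd(209, 491) = 1, back-substitute to write 1 as a combination:
1 = 10 − 3·3
1 = −3·63 + 19·10
1 = 19·73 − 22·63
1 = −22·209 + 63·73
1 = 63·491 − 148·209
So 209·(-148) ≡ 1 (mod 491), and -148 ≡ 343 (mod 491).

343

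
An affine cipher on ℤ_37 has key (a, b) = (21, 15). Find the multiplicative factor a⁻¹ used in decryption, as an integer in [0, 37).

30

Apply the Euclidean algorithm to 37 and 21:
37 = 1*21 + 16
21 = 1*16 + 5
16 = 3*5 + 1
5 = 5*1 + 0
gcd = 1, so the inverse exists. Back-substitute:
1 = 16 − 3·5
1 = −3·21 + 4·16
1 = 4·37 − 7·21
So 21·(-7) ≡ 1 (mod 37), and -7 ≡ 30 (mod 37).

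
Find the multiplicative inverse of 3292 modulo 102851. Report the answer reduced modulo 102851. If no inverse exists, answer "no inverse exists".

69640

Run Euclid on (102851, 3292):
102851 = 31*3292 + 799
3292 = 4*799 + 96
799 = 8*96 + 31
96 = 3*31 + 3
31 = 10*3 + 1
3 = 3*1 + 0
Since gcd(3292, 102851) = 1, back-substitute to write 1 as a combination:
1 = 31 − 10·3
1 = −10·96 + 31·31
1 = 31·799 − 258·96
1 = −258·3292 + 1063·799
1 = 1063·102851 − 33211·3292
Thus 3292·(-33211) ≡ 1 (mod 102851); reducing, -33211 mod 102851 = 69640.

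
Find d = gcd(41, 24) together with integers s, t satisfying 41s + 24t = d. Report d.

Repeated division:
41 = 1*24 + 17
24 = 1*17 + 7
17 = 2*7 + 3
7 = 2*3 + 1
3 = 3*1 + 0
gcd(41, 24) = 1.
Back-substituting:
1 = 7 − 2·3
1 = −2·17 + 5·7
1 = 5·24 − 7·17
1 = −7·41 + 12·24
So 1 = (-7)·41 + (12)·24.

1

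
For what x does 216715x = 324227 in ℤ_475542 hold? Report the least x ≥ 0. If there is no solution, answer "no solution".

First find gcd(216715, 475542):
475542 = 2*216715 + 42112
216715 = 5*42112 + 6155
42112 = 6*6155 + 5182
6155 = 1*5182 + 973
5182 = 5*973 + 317
973 = 3*317 + 22
317 = 14*22 + 9
22 = 2*9 + 4
9 = 2*4 + 1
4 = 4*1 + 0
gcd = 1, so a unique solution mod 475542 exists.
Back-substitute for the Bézout coefficients:
1 = 9 − 2·4
1 = −2·22 + 5·9
1 = 5·317 − 72·22
1 = −72·973 + 221·317
1 = 221·5182 − 1177·973
1 = −1177·6155 + 1398·5182
1 = 1398·42112 − 9565·6155
1 = −9565·216715 + 49223·42112
1 = 49223·475542 − 108011·216715
So 216715·(-108011) ≡ 1 (mod 475542), giving 216715⁻¹ ≡ 367531.
x ≡ 216715⁻¹·324227 ≡ 367531·324227 ≡ 257009 (mod 475542).

257009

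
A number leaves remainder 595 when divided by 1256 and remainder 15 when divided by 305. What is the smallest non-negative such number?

Write x = 595 + 1256·k. Then 1256·k ≡ 15 − 595 ≡ 30 (mod 305).
Need 1256⁻¹ mod 305. Extended Euclid on (305, 36):
305 = 8×36 + 17
36 = 2×17 + 2
17 = 8×2 + 1
2 = 2×1 + 0
Back-substitute:
1 = 17 − 8·2
1 = −8·36 + 17·17
1 = 17·305 − 144·36
1256⁻¹ ≡ 161 (mod 305), so k ≡ 161·30 ≡ 255 (mod 305).
x = 595 + 1256·255 = 320875.

320875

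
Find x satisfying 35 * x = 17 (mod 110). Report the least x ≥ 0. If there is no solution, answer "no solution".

no solution

gcd(35, 110):
110 = 3·35 + 5
35 = 7·5 + 0
gcd = 5, but 5 ∤ 17, so the congruence has no solution.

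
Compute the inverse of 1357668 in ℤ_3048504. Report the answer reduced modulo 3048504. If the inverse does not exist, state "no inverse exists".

Euclidean algorithm on 3048504, 1357668:
3048504 = 2·1357668 + 333168
1357668 = 4·333168 + 24996
333168 = 13·24996 + 8220
24996 = 3·8220 + 336
8220 = 24·336 + 156
336 = 2·156 + 24
156 = 6·24 + 12
24 = 2·12 + 0
gcd(1357668, 3048504) = 12 ≠ 1, so 1357668 has no multiplicative inverse modulo 3048504.

no inverse exists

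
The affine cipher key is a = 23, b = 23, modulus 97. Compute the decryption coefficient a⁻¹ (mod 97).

Apply the Euclidean algorithm to 97 and 23:
97 = 4·23 + 5
23 = 4·5 + 3
5 = 1·3 + 2
3 = 1·2 + 1
2 = 2·1 + 0
Since gcd(23, 97) = 1, back-substitute to write 1 as a combination:
1 = 3 − 2
1 = −5 + 2·3
1 = 2·23 − 9·5
1 = −9·97 + 38·23
So 23·38 ≡ 1 (mod 97).

38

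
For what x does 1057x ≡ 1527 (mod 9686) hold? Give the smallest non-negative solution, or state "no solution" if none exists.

First find gcd(1057, 9686):
9686 = 9*1057 + 173
1057 = 6*173 + 19
173 = 9*19 + 2
19 = 9*2 + 1
2 = 2*1 + 0
gcd = 1, so a unique solution mod 9686 exists.
Back-substitute for the Bézout coefficients:
1 = 19 − 9·2
1 = −9·173 + 82·19
1 = 82·1057 − 501·173
1 = −501·9686 + 4591·1057
So 1057·(4591) ≡ 1 (mod 9686), giving 1057⁻¹ ≡ 4591.
x ≡ 1057⁻¹·1527 ≡ 4591·1527 ≡ 7479 (mod 9686).

7479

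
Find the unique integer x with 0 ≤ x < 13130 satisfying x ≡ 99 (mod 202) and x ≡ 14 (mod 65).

Write x = 99 + 202·k. Then 202·k ≡ 14 − 99 ≡ 45 (mod 65).
Need 202⁻¹ mod 65. Extended Euclid on (65, 7):
65 = 9·7 + 2
7 = 3·2 + 1
2 = 2·1 + 0
Back-substitute:
1 = 7 − 3·2
1 = −3·65 + 28·7
202⁻¹ ≡ 28 (mod 65), so k ≡ 28·45 ≡ 25 (mod 65).
x = 99 + 202·25 = 5149.

5149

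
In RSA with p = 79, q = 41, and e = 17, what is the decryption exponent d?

φ(n) = (p−1)(q−1) = 78·40 = 3120.
Need d with 17·d ≡ 1 (mod 3120). Apply the extended Euclidean algorithm:
3120 = 183*17 + 9
17 = 1*9 + 8
9 = 1*8 + 1
8 = 8*1 + 0
Back-substitute:
1 = 9 − 8
1 = −17 + 2·9
1 = 2·3120 − 367·17
So 17·(-367) ≡ 1 (mod 3120), hence d ≡ -367 ≡ 2753 (mod 3120).

2753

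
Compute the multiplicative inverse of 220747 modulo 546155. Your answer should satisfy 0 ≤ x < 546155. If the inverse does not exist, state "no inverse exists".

Run Euclid on (546155, 220747):
546155 = 2×220747 + 104661
220747 = 2×104661 + 11425
104661 = 9×11425 + 1836
11425 = 6×1836 + 409
1836 = 4×409 + 200
409 = 2×200 + 9
200 = 22×9 + 2
9 = 4×2 + 1
2 = 2×1 + 0
Since gcd(220747, 546155) = 1, back-substitute to write 1 as a combination:
1 = 9 − 4·2
1 = −4·200 + 89·9
1 = 89·409 − 182·200
1 = −182·1836 + 817·409
1 = 817·11425 − 5084·1836
1 = −5084·104661 + 46573·11425
1 = 46573·220747 − 98230·104661
1 = −98230·546155 + 243033·220747
So 220747·243033 ≡ 1 (mod 546155).

243033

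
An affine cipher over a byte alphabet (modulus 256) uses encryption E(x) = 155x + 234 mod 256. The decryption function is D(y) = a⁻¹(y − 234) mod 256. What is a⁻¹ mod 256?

147

Apply the Euclidean algorithm to 256 and 155:
256 = 1·155 + 101
155 = 1·101 + 54
101 = 1·54 + 47
54 = 1·47 + 7
47 = 6·7 + 5
7 = 1·5 + 2
5 = 2·2 + 1
2 = 2·1 + 0
Since gcd(155, 256) = 1, back-substitute to write 1 as a combination:
1 = 5 − 2·2
1 = −2·7 + 3·5
1 = 3·47 − 20·7
1 = −20·54 + 23·47
1 = 23·101 − 43·54
1 = −43·155 + 66·101
1 = 66·256 − 109·155
So 155·(-109) ≡ 1 (mod 256), and -109 ≡ 147 (mod 256).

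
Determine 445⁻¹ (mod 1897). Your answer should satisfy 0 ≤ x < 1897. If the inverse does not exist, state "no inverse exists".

gcd(1897, 445) by repeated division:
1897 = 4×445 + 117
445 = 3×117 + 94
117 = 1×94 + 23
94 = 4×23 + 2
23 = 11×2 + 1
2 = 2×1 + 0
Since gcd(445, 1897) = 1, back-substitute to write 1 as a combination:
1 = 23 − 11·2
1 = −11·94 + 45·23
1 = 45·117 − 56·94
1 = −56·445 + 213·117
1 = 213·1897 − 908·445
Hence 445⁻¹ ≡ -908 ≡ 989 (mod 1897).

989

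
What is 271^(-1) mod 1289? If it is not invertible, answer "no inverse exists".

Run Euclid on (1289, 271):
1289 = 4·271 + 205
271 = 1·205 + 66
205 = 3·66 + 7
66 = 9·7 + 3
7 = 2·3 + 1
3 = 3·1 + 0
Since gcd(271, 1289) = 1, back-substitute to write 1 as a combination:
1 = 7 − 2·3
1 = −2·66 + 19·7
1 = 19·205 − 59·66
1 = −59·271 + 78·205
1 = 78·1289 − 371·271
So 271·(-371) ≡ 1 (mod 1289), and -371 ≡ 918 (mod 1289).

918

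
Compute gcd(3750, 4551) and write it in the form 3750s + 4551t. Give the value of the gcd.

Euclidean algorithm:
4551 = 1×3750 + 801
3750 = 4×801 + 546
801 = 1×546 + 255
546 = 2×255 + 36
255 = 7×36 + 3
36 = 12×3 + 0
gcd(3750, 4551) = 3.
Express as a combination:
3 = 255 − 7·36
3 = −7·546 + 15·255
3 = 15·801 − 22·546
3 = −22·3750 + 103·801
3 = 103·4551 − 125·3750
So 3 = (103)·4551 + (-125)·3750.

3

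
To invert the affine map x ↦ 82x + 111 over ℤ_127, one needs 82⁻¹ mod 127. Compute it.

79

Run Euclid on (127, 82):
127 = 1*82 + 45
82 = 1*45 + 37
45 = 1*37 + 8
37 = 4*8 + 5
8 = 1*5 + 3
5 = 1*3 + 2
3 = 1*2 + 1
2 = 2*1 + 0
The gcd is 1. Working backward:
1 = 3 − 2
1 = −5 + 2·3
1 = 2·8 − 3·5
1 = −3·37 + 14·8
1 = 14·45 − 17·37
1 = −17·82 + 31·45
1 = 31·127 − 48·82
So 82·(-48) ≡ 1 (mod 127), and -48 ≡ 79 (mod 127).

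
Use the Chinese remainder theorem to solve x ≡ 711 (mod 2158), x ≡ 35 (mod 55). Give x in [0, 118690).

Write x = 711 + 2158·k. Then 2158·k ≡ 35 − 711 ≡ 39 (mod 55).
Need 2158⁻¹ mod 55. Extended Euclid on (55, 13):
55 = 4*13 + 3
13 = 4*3 + 1
3 = 3*1 + 0
Back-substitute:
1 = 13 − 4·3
1 = −4·55 + 17·13
2158⁻¹ ≡ 17 (mod 55), so k ≡ 17·39 ≡ 3 (mod 55).
x = 711 + 2158·3 = 7185.

7185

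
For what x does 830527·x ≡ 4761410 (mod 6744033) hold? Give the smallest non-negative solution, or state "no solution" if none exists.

3997784

First find gcd(830527, 6744033):
6744033 = 8×830527 + 99817
830527 = 8×99817 + 31991
99817 = 3×31991 + 3844
31991 = 8×3844 + 1239
3844 = 3×1239 + 127
1239 = 9×127 + 96
127 = 1×96 + 31
96 = 3×31 + 3
31 = 10×3 + 1
3 = 3×1 + 0
gcd = 1, so a unique solution mod 6744033 exists.
Back-substitute for the Bézout coefficients:
1 = 31 − 10·3
1 = −10·96 + 31·31
1 = 31·127 − 41·96
1 = −41·1239 + 400·127
1 = 400·3844 − 1241·1239
1 = −1241·31991 + 10328·3844
1 = 10328·99817 − 32225·31991
1 = −32225·830527 + 268128·99817
1 = 268128·6744033 − 2177249·830527
So 830527·(-2177249) ≡ 1 (mod 6744033), giving 830527⁻¹ ≡ 4566784.
x ≡ 830527⁻¹·4761410 ≡ 4566784·4761410 ≡ 3997784 (mod 6744033).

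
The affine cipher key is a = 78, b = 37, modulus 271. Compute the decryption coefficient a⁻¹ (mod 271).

Run Euclid on (271, 78):
271 = 3×78 + 37
78 = 2×37 + 4
37 = 9×4 + 1
4 = 4×1 + 0
Since gcd(78, 271) = 1, back-substitute to write 1 as a combination:
1 = 37 − 9·4
1 = −9·78 + 19·37
1 = 19·271 − 66·78
So 78·(-66) ≡ 1 (mod 271), and -66 ≡ 205 (mod 271).

205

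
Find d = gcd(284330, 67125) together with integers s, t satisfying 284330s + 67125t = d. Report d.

5

Euclidean algorithm:
284330 = 4×67125 + 15830
67125 = 4×15830 + 3805
15830 = 4×3805 + 610
3805 = 6×610 + 145
610 = 4×145 + 30
145 = 4×30 + 25
30 = 1×25 + 5
25 = 5×5 + 0
gcd(284330, 67125) = 5.
Working backward:
5 = 30 − 25
5 = −145 + 5·30
5 = 5·610 − 21·145
5 = −21·3805 + 131·610
5 = 131·15830 − 545·3805
5 = −545·67125 + 2311·15830
5 = 2311·284330 − 9789·67125
So 5 = (2311)·284330 + (-9789)·67125.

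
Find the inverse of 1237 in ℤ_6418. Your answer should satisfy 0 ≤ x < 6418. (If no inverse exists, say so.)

Extended Euclidean algorithm:
6418 = 5·1237 + 233
1237 = 5·233 + 72
233 = 3·72 + 17
72 = 4·17 + 4
17 = 4·4 + 1
4 = 4·1 + 0
gcd = 1, so the inverse exists. Back-substitute:
1 = 17 − 4·4
1 = −4·72 + 17·17
1 = 17·233 − 55·72
1 = −55·1237 + 292·233
1 = 292·6418 − 1515·1237
So 1237·(-1515) ≡ 1 (mod 6418), and -1515 ≡ 4903 (mod 6418).

4903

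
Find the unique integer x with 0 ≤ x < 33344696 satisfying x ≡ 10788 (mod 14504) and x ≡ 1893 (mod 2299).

30121092

Write x = 10788 + 14504·k. Then 14504·k ≡ 1893 − 10788 ≡ 301 (mod 2299).
Need 14504⁻¹ mod 2299. Extended Euclid on (2299, 710):
2299 = 3·710 + 169
710 = 4·169 + 34
169 = 4·34 + 33
34 = 1·33 + 1
33 = 33·1 + 0
Back-substitute:
1 = 34 − 33
1 = −169 + 5·34
1 = 5·710 − 21·169
1 = −21·2299 + 68·710
14504⁻¹ ≡ 68 (mod 2299), so k ≡ 68·301 ≡ 2076 (mod 2299).
x = 10788 + 14504·2076 = 30121092.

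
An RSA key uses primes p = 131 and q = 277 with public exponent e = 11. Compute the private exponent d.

φ(n) = (p−1)(q−1) = 130·276 = 35880.
Need d with 11·d ≡ 1 (mod 35880). Apply the extended Euclidean algorithm:
35880 = 3261*11 + 9
11 = 1*9 + 2
9 = 4*2 + 1
2 = 2*1 + 0
Back-substitute:
1 = 9 − 4·2
1 = −4·11 + 5·9
1 = 5·35880 − 16309·11
So 11·(-16309) ≡ 1 (mod 35880), hence d ≡ -16309 ≡ 19571 (mod 35880).

19571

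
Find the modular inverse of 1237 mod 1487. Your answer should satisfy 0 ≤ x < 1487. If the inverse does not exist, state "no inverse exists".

Run Euclid on (1487, 1237):
1487 = 1×1237 + 250
1237 = 4×250 + 237
250 = 1×237 + 13
237 = 18×13 + 3
13 = 4×3 + 1
3 = 3×1 + 0
The gcd is 1. Working backward:
1 = 13 − 4·3
1 = −4·237 + 73·13
1 = 73·250 − 77·237
1 = −77·1237 + 381·250
1 = 381·1487 − 458·1237
Hence 1237⁻¹ ≡ -458 ≡ 1029 (mod 1487).

1029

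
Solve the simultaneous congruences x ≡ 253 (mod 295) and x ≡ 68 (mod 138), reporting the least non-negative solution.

35948

Write x = 253 + 295·k. Then 295·k ≡ 68 − 253 ≡ 91 (mod 138).
Need 295⁻¹ mod 138. Extended Euclid on (138, 19):
138 = 7×19 + 5
19 = 3×5 + 4
5 = 1×4 + 1
4 = 4×1 + 0
Back-substitute:
1 = 5 − 4
1 = −19 + 4·5
1 = 4·138 − 29·19
295⁻¹ ≡ 109 (mod 138), so k ≡ 109·91 ≡ 121 (mod 138).
x = 253 + 295·121 = 35948.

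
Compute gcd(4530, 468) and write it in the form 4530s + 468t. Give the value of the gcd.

Euclidean algorithm:
4530 = 9*468 + 318
468 = 1*318 + 150
318 = 2*150 + 18
150 = 8*18 + 6
18 = 3*6 + 0
gcd(4530, 468) = 6.
Working backward:
6 = 150 − 8·18
6 = −8·318 + 17·150
6 = 17·468 − 25·318
6 = −25·4530 + 242·468
So 6 = (-25)·4530 + (242)·468.

6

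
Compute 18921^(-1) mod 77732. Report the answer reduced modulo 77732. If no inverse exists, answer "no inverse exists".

Extended Euclidean algorithm:
77732 = 4×18921 + 2048
18921 = 9×2048 + 489
2048 = 4×489 + 92
489 = 5×92 + 29
92 = 3×29 + 5
29 = 5×5 + 4
5 = 1×4 + 1
4 = 4×1 + 0
gcd = 1, so the inverse exists. Back-substitute:
1 = 5 − 4
1 = −29 + 6·5
1 = 6·92 − 19·29
1 = −19·489 + 101·92
1 = 101·2048 − 423·489
1 = −423·18921 + 3908·2048
1 = 3908·77732 − 16055·18921
So 18921·(-16055) ≡ 1 (mod 77732), and -16055 ≡ 61677 (mod 77732).

61677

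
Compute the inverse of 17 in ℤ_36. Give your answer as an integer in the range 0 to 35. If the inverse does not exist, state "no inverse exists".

Extended Euclidean algorithm:
36 = 2·17 + 2
17 = 8·2 + 1
2 = 2·1 + 0
Since gcd(17, 36) = 1, back-substitute to write 1 as a combination:
1 = 17 − 8·2
1 = −8·36 + 17·17
So 17·17 ≡ 1 (mod 36).

17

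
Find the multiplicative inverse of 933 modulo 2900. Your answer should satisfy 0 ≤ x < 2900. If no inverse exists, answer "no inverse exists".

2297

gcd(2900, 933) by repeated division:
2900 = 3*933 + 101
933 = 9*101 + 24
101 = 4*24 + 5
24 = 4*5 + 4
5 = 1*4 + 1
4 = 4*1 + 0
Since gcd(933, 2900) = 1, back-substitute to write 1 as a combination:
1 = 5 − 4
1 = −24 + 5·5
1 = 5·101 − 21·24
1 = −21·933 + 194·101
1 = 194·2900 − 603·933
Hence 933⁻¹ ≡ -603 ≡ 2297 (mod 2900).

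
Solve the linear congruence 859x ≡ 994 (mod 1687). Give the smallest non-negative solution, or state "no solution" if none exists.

First find gcd(859, 1687):
1687 = 1·859 + 828
859 = 1·828 + 31
828 = 26·31 + 22
31 = 1·22 + 9
22 = 2·9 + 4
9 = 2·4 + 1
4 = 4·1 + 0
gcd = 1, so a unique solution mod 1687 exists.
Back-substitute for the Bézout coefficients:
1 = 9 − 2·4
1 = −2·22 + 5·9
1 = 5·31 − 7·22
1 = −7·828 + 187·31
1 = 187·859 − 194·828
1 = −194·1687 + 381·859
So 859·(381) ≡ 1 (mod 1687), giving 859⁻¹ ≡ 381.
x ≡ 859⁻¹·994 ≡ 381·994 ≡ 826 (mod 1687).

826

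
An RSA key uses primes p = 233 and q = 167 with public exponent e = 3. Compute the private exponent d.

φ(n) = (p−1)(q−1) = 232·166 = 38512.
Need d with 3·d ≡ 1 (mod 38512). Apply the extended Euclidean algorithm:
38512 = 12837·3 + 1
3 = 3·1 + 0
Back-substitute:
1 = 38512 − 12837·3
So 3·(-12837) ≡ 1 (mod 38512), hence d ≡ -12837 ≡ 25675 (mod 38512).

25675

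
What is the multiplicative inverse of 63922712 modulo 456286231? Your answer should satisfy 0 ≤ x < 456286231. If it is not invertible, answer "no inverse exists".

Extended Euclidean algorithm:
456286231 = 7*63922712 + 8827247
63922712 = 7*8827247 + 2131983
8827247 = 4*2131983 + 299315
2131983 = 7*299315 + 36778
299315 = 8*36778 + 5091
36778 = 7*5091 + 1141
5091 = 4*1141 + 527
1141 = 2*527 + 87
527 = 6*87 + 5
87 = 17*5 + 2
5 = 2*2 + 1
2 = 2*1 + 0
Since gcd(63922712, 456286231) = 1, back-substitute to write 1 as a combination:
1 = 5 − 2·2
1 = −2·87 + 35·5
1 = 35·527 − 212·87
1 = −212·1141 + 459·527
1 = 459·5091 − 2048·1141
1 = −2048·36778 + 14795·5091
1 = 14795·299315 − 120408·36778
1 = −120408·2131983 + 857651·299315
1 = 857651·8827247 − 3551012·2131983
1 = −3551012·63922712 + 25714735·8827247
1 = 25714735·456286231 − 183554157·63922712
Thus 63922712·(-183554157) ≡ 1 (mod 456286231); reducing, -183554157 mod 456286231 = 272732074.

272732074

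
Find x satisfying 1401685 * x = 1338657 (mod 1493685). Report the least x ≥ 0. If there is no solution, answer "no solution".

gcd(1401685, 1493685):
1493685 = 1·1401685 + 92000
1401685 = 15·92000 + 21685
92000 = 4·21685 + 5260
21685 = 4·5260 + 645
5260 = 8·645 + 100
645 = 6·100 + 45
100 = 2·45 + 10
45 = 4·10 + 5
10 = 2·5 + 0
gcd = 5, but 5 ∤ 1338657, so the congruence has no solution.

no solution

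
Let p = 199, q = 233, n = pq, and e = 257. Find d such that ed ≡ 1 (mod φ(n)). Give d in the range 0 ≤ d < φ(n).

41825

φ(n) = (p−1)(q−1) = 198·232 = 45936.
Need d with 257·d ≡ 1 (mod 45936). Apply the extended Euclidean algorithm:
45936 = 178*257 + 190
257 = 1*190 + 67
190 = 2*67 + 56
67 = 1*56 + 11
56 = 5*11 + 1
11 = 11*1 + 0
Back-substitute:
1 = 56 − 5·11
1 = −5·67 + 6·56
1 = 6·190 − 17·67
1 = −17·257 + 23·190
1 = 23·45936 − 4111·257
So 257·(-4111) ≡ 1 (mod 45936), hence d ≡ -4111 ≡ 41825 (mod 45936).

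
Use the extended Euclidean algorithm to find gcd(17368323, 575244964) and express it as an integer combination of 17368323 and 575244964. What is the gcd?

7

Apply Euclid's algorithm to 575244964 and 17368323:
575244964 = 33·17368323 + 2090305
17368323 = 8·2090305 + 645883
2090305 = 3·645883 + 152656
645883 = 4·152656 + 35259
152656 = 4·35259 + 11620
35259 = 3·11620 + 399
11620 = 29·399 + 49
399 = 8·49 + 7
49 = 7·7 + 0
gcd(17368323, 575244964) = 7.
Working backward:
7 = 399 − 8·49
7 = −8·11620 + 233·399
7 = 233·35259 − 707·11620
7 = −707·152656 + 3061·35259
7 = 3061·645883 − 12951·152656
7 = −12951·2090305 + 41914·645883
7 = 41914·17368323 − 348263·2090305
7 = −348263·575244964 + 11534593·17368323
So 7 = (-348263)·575244964 + (11534593)·17368323.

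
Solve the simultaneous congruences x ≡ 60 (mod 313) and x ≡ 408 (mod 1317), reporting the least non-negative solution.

Write x = 60 + 313·k. Then 313·k ≡ 408 − 60 ≡ 348 (mod 1317).
Need 313⁻¹ mod 1317. Extended Euclid on (1317, 313):
1317 = 4*313 + 65
313 = 4*65 + 53
65 = 1*53 + 12
53 = 4*12 + 5
12 = 2*5 + 2
5 = 2*2 + 1
2 = 2*1 + 0
Back-substitute:
1 = 5 − 2·2
1 = −2·12 + 5·5
1 = 5·53 − 22·12
1 = −22·65 + 27·53
1 = 27·313 − 130·65
1 = −130·1317 + 547·313
313⁻¹ ≡ 547 (mod 1317), so k ≡ 547·348 ≡ 708 (mod 1317).
x = 60 + 313·708 = 221664.

221664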